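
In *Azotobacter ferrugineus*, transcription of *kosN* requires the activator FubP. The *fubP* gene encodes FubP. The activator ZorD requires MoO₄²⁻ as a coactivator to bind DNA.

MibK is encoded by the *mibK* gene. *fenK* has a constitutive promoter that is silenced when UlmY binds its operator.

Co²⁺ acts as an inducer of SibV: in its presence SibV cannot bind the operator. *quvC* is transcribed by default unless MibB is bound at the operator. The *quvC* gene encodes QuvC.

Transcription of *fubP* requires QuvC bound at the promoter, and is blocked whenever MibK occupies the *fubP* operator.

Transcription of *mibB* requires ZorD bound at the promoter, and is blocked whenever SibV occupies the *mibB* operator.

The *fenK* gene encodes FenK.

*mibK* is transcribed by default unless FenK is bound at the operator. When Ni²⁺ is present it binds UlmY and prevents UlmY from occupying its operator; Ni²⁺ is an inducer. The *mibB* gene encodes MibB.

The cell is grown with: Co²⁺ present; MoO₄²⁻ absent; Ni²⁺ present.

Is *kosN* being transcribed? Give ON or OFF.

Ni²⁺ is present, so UlmY is inactive.
With no repressor bound, *fenK* is transcribed.
So FenK is produced and active.
With repressor FenK bound, *mibK* is not transcribed.
So MibK is not produced.
Co²⁺ is present, so SibV is inactive.
MoO₄²⁻ is absent, so ZorD is inactive.
Required activator ZorD is absent, so *mibB* is not transcribed.
So MibB is not produced.
With no repressor bound, *quvC* is transcribed.
So QuvC is produced and active.
No repressor is bound and QuvC is active, so *fubP* is transcribed.
So FubP is produced and active.
No repressor is bound and FubP is active, so *kosN* is transcribed.

ON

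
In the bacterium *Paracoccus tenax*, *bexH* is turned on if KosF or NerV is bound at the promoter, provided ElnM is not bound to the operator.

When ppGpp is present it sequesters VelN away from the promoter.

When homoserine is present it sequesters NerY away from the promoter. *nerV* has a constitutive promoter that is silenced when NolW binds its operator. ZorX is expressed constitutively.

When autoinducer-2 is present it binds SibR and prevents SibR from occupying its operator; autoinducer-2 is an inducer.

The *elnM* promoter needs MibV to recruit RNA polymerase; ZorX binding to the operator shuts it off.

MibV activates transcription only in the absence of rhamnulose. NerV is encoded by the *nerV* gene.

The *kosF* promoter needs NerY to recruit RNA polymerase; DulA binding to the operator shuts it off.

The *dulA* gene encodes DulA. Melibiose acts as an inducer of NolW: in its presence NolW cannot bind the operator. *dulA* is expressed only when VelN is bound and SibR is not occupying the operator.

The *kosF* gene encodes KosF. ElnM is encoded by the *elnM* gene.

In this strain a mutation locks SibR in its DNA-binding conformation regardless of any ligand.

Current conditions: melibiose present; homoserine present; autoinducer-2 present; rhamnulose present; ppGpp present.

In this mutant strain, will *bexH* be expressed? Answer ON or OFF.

Homoserine is present, so NerY is inactive.
ppGpp is present, so VelN is inactive.
SibR is constitutively active in this strain.
With repressor SibR bound, *dulA* is not transcribed.
So DulA is not produced.
Required activator NerY is absent, so *kosF* is not transcribed.
So KosF is not produced.
Rhamnulose is present, so MibV is inactive.
ZorX is produced constitutively and is active.
With repressor ZorX bound, *elnM* is not transcribed.
So ElnM is not produced.
Melibiose is present, so NolW is inactive.
With no repressor bound, *nerV* is transcribed.
So NerV is produced and active.
Activator NerV is present, so *bexH* is transcribed.

ON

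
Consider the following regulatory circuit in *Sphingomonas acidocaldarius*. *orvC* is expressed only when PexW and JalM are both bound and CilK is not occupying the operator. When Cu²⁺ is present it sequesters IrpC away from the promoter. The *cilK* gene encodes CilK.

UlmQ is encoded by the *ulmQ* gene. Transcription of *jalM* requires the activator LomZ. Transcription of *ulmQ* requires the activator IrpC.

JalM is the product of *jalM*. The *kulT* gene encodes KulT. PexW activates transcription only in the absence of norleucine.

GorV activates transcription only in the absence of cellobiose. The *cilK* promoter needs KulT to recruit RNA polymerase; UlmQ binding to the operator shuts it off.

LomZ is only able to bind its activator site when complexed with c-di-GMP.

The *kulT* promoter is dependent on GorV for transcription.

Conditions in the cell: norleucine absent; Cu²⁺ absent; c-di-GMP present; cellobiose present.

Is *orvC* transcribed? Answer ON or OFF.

ON

Cellobiose is present, so GorV is inactive.
Required activator GorV is absent, so *kulT* is not transcribed.
So KulT is not produced.
Cu²⁺ is absent, so IrpC is active.
No repressor is bound and IrpC is active, so *ulmQ* is transcribed.
So UlmQ is produced and active.
With repressor UlmQ bound, *cilK* is not transcribed.
So CilK is not produced.
Norleucine is absent, so PexW is active.
c-di-GMP is present, so LomZ is active.
No repressor is bound and LomZ is active, so *jalM* is transcribed.
So JalM is produced and active.
No repressor is bound and PexW and JalM are active, so *orvC* is transcribed.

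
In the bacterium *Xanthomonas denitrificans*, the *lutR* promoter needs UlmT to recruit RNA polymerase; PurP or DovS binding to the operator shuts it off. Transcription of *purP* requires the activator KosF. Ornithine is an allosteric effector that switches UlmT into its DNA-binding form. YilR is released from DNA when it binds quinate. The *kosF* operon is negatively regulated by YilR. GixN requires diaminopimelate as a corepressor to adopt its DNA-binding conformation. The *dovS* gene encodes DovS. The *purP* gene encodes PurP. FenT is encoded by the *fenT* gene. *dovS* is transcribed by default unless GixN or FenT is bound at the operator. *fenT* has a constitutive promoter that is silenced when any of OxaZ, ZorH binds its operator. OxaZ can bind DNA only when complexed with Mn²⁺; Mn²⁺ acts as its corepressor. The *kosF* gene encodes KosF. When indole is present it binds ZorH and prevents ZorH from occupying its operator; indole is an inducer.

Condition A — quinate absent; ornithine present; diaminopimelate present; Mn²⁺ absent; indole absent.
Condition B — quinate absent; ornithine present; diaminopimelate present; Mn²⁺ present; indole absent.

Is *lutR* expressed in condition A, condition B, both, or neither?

Condition A:
Quinate is absent, so YilR is active.
With repressor YilR bound, *kosF* is not transcribed.
So KosF is not produced.
Required activator KosF is absent, so *purP* is not transcribed.
So PurP is not produced.
Ornithine is present, so UlmT is active.
Diaminopimelate is present, so GixN is active.
Mn²⁺ is absent, so OxaZ is inactive.
Indole is absent, so ZorH is active.
With repressor ZorH bound, *fenT* is not transcribed.
So FenT is not produced.
With repressor GixN bound, *dovS* is not transcribed.
So DovS is not produced.
No repressor is bound and UlmT is active, so *lutR* is transcribed.
→ *lutR* is ON in A.
Condition B:
Quinate is absent, so YilR is active.
With repressor YilR bound, *kosF* is not transcribed.
So KosF is not produced.
Required activator KosF is absent, so *purP* is not transcribed.
So PurP is not produced.
Ornithine is present, so UlmT is active.
Diaminopimelate is present, so GixN is active.
Mn²⁺ is present, so OxaZ is active.
Indole is absent, so ZorH is active.
With repressor OxaZ bound, *fenT* is not transcribed.
So FenT is not produced.
With repressor GixN bound, *dovS* is not transcribed.
So DovS is not produced.
No repressor is bound and UlmT is active, so *lutR* is transcribed.
→ *lutR* is ON in B.

both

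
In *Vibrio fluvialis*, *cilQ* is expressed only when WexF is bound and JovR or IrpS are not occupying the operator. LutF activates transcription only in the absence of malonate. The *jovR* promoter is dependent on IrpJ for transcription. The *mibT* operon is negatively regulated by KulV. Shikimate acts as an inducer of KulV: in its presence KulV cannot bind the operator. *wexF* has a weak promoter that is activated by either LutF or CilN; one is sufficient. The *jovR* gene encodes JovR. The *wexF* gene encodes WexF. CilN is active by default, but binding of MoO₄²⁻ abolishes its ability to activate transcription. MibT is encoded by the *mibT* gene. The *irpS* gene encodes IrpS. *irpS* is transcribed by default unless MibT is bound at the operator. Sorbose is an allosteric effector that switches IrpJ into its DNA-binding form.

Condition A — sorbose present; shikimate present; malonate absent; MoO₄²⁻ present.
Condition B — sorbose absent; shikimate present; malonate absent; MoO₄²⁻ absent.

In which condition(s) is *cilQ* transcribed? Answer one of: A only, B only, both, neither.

B only

Condition A:
Sorbose is present, so IrpJ is active.
No repressor is bound and IrpJ is active, so *jovR* is transcribed.
So JovR is produced and active.
Shikimate is present, so KulV is inactive.
With no repressor bound, *mibT* is transcribed.
So MibT is produced and active.
With repressor MibT bound, *irpS* is not transcribed.
So IrpS is not produced.
Malonate is absent, so LutF is active.
MoO₄²⁻ is present, so CilN is inactive.
Activator LutF is present, so *wexF* is transcribed.
So WexF is produced and active.
With repressor JovR bound, *cilQ* is not transcribed.
→ *cilQ* is OFF in A.
Condition B:
Sorbose is absent, so IrpJ is inactive.
Required activator IrpJ is absent, so *jovR* is not transcribed.
So JovR is not produced.
Shikimate is present, so KulV is inactive.
With no repressor bound, *mibT* is transcribed.
So MibT is produced and active.
With repressor MibT bound, *irpS* is not transcribed.
So IrpS is not produced.
Malonate is absent, so LutF is active.
MoO₄²⁻ is absent, so CilN is active.
Activator LutF is present, so *wexF* is transcribed.
So WexF is produced and active.
No repressor is bound and WexF is active, so *cilQ* is transcribed.
→ *cilQ* is ON in B.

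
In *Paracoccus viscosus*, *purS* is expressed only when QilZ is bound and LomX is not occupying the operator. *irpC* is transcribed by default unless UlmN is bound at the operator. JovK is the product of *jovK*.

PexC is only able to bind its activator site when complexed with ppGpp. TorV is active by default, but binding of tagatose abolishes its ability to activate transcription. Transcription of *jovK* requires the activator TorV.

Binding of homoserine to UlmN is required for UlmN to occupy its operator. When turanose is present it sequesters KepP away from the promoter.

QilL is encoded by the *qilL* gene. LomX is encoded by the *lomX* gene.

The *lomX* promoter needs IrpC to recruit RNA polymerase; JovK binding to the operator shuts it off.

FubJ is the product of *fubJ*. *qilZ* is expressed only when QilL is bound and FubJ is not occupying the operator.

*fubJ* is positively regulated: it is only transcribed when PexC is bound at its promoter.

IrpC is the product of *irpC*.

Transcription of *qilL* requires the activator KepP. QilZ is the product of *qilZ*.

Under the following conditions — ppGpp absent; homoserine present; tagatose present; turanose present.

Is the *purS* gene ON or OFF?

OFF

ppGpp is absent, so PexC is inactive.
Required activator PexC is absent, so *fubJ* is not transcribed.
So FubJ is not produced.
Turanose is present, so KepP is inactive.
Required activator KepP is absent, so *qilL* is not transcribed.
So QilL is not produced.
Required activator QilL is absent, so *qilZ* is not transcribed.
So QilZ is not produced.
Tagatose is present, so TorV is inactive.
Required activator TorV is absent, so *jovK* is not transcribed.
So JovK is not produced.
Homoserine is present, so UlmN is active.
With repressor UlmN bound, *irpC* is not transcribed.
So IrpC is not produced.
Required activator IrpC is absent, so *lomX* is not transcribed.
So LomX is not produced.
Required activator QilZ is absent, so *purS* is not transcribed.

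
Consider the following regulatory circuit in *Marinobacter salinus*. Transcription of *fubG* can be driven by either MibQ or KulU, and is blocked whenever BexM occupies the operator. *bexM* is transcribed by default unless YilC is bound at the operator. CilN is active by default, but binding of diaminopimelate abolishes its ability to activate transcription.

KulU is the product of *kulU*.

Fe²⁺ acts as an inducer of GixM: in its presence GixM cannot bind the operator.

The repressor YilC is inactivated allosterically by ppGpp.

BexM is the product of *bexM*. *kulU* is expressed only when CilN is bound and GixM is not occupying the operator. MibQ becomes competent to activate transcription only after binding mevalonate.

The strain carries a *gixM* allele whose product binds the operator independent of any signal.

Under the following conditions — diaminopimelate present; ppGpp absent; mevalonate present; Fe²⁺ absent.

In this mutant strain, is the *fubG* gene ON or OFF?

ppGpp is absent, so YilC is active.
With repressor YilC bound, *bexM* is not transcribed.
So BexM is not produced.
Mevalonate is present, so MibQ is active.
GixM is constitutively active in this strain.
Diaminopimelate is present, so CilN is inactive.
With repressor GixM bound, *kulU* is not transcribed.
So KulU is not produced.
Activator MibQ is present, so *fubG* is transcribed.

ON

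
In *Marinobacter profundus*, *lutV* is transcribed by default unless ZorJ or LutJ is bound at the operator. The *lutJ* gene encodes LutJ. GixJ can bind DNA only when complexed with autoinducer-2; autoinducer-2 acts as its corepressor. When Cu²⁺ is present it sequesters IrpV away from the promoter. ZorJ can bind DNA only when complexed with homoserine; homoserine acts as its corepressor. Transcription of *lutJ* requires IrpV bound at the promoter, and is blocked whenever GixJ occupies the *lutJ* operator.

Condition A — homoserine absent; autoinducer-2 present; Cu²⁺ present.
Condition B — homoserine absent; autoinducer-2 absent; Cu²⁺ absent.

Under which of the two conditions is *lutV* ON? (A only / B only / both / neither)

A only

Condition A:
Homoserine is absent, so ZorJ is inactive.
Autoinducer-2 is present, so GixJ is active.
Cu²⁺ is present, so IrpV is inactive.
With repressor GixJ bound, *lutJ* is not transcribed.
So LutJ is not produced.
With no repressor bound, *lutV* is transcribed.
→ *lutV* is ON in A.
Condition B:
Homoserine is absent, so ZorJ is inactive.
Autoinducer-2 is absent, so GixJ is inactive.
Cu²⁺ is absent, so IrpV is active.
No repressor is bound and IrpV is active, so *lutJ* is transcribed.
So LutJ is produced and active.
With repressor LutJ bound, *lutV* is not transcribed.
→ *lutV* is OFF in B.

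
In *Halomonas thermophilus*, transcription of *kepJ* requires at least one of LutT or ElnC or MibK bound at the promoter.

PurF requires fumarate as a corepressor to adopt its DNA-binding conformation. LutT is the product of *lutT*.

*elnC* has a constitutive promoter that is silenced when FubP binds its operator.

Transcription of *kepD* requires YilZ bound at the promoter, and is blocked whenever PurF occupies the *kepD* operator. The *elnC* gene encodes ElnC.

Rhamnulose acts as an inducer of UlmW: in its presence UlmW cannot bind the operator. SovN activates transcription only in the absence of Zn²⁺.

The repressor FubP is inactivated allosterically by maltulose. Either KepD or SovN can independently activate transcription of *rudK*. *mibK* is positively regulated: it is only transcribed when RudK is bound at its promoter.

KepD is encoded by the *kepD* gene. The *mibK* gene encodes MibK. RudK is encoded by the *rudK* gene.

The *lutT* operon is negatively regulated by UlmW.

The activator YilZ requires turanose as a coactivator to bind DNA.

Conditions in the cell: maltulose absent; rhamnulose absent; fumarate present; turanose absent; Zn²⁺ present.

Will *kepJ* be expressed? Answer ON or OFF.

OFF

Rhamnulose is absent, so UlmW is active.
With repressor UlmW bound, *lutT* is not transcribed.
So LutT is not produced.
Maltulose is absent, so FubP is active.
With repressor FubP bound, *elnC* is not transcribed.
So ElnC is not produced.
Turanose is absent, so YilZ is inactive.
Fumarate is present, so PurF is active.
With repressor PurF bound, *kepD* is not transcribed.
So KepD is not produced.
Zn²⁺ is present, so SovN is inactive.
No activator is available at the *rudK* promoter, so *rudK* is not transcribed.
So RudK is not produced.
Required activator RudK is absent, so *mibK* is not transcribed.
So MibK is not produced.
No activator is available at the *kepJ* promoter, so *kepJ* is not transcribed.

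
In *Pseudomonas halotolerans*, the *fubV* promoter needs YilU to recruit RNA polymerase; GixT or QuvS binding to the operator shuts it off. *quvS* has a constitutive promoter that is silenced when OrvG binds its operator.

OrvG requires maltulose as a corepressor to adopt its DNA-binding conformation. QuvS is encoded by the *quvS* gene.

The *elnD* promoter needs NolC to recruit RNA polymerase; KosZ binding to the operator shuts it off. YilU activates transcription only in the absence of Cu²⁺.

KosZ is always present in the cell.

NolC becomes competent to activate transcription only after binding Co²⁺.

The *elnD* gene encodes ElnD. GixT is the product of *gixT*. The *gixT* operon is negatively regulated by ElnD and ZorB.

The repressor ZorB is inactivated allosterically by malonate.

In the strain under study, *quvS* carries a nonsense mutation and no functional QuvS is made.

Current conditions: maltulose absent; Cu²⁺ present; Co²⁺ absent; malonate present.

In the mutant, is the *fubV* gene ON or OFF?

KosZ is produced constitutively and is active.
Co²⁺ is absent, so NolC is inactive.
With repressor KosZ bound, *elnD* is not transcribed.
So ElnD is not produced.
Malonate is present, so ZorB is inactive.
With no repressor bound, *gixT* is transcribed.
So GixT is produced and active.
QuvS is non-functional in this strain, so it has no effect.
Cu²⁺ is present, so YilU is inactive.
With repressor GixT bound, *fubV* is not transcribed.

OFF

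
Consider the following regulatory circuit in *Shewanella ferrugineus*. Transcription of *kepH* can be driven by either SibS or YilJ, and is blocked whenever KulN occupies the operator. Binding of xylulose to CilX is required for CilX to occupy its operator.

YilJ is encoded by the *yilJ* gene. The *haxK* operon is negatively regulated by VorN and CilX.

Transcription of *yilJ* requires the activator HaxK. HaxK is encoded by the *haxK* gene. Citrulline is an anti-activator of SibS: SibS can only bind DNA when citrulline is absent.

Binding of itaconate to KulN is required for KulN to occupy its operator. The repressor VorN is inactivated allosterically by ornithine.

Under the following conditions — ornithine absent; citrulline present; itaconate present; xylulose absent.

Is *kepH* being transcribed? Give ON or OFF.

Itaconate is present, so KulN is active.
Citrulline is present, so SibS is inactive.
Ornithine is absent, so VorN is active.
Xylulose is absent, so CilX is inactive.
With repressor VorN bound, *haxK* is not transcribed.
So HaxK is not produced.
Required activator HaxK is absent, so *yilJ* is not transcribed.
So YilJ is not produced.
With repressor KulN bound, *kepH* is not transcribed.

OFF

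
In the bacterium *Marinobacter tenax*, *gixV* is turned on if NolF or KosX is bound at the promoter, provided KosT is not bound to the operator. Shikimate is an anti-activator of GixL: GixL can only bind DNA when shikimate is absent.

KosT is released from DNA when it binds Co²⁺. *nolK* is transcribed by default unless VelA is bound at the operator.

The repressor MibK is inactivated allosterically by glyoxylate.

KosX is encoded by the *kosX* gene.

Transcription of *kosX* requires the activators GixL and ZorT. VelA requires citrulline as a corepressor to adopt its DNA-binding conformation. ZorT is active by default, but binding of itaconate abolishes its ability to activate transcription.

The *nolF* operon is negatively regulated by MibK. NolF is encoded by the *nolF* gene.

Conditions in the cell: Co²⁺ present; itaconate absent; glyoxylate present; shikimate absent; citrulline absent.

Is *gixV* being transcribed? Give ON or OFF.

ON

Glyoxylate is present, so MibK is inactive.
With no repressor bound, *nolF* is transcribed.
So NolF is produced and active.
Shikimate is absent, so GixL is active.
Itaconate is absent, so ZorT is active.
No repressor is bound and GixL and ZorT are active, so *kosX* is transcribed.
So KosX is produced and active.
Co²⁺ is present, so KosT is inactive.
Activator NolF is present, so *gixV* is transcribed.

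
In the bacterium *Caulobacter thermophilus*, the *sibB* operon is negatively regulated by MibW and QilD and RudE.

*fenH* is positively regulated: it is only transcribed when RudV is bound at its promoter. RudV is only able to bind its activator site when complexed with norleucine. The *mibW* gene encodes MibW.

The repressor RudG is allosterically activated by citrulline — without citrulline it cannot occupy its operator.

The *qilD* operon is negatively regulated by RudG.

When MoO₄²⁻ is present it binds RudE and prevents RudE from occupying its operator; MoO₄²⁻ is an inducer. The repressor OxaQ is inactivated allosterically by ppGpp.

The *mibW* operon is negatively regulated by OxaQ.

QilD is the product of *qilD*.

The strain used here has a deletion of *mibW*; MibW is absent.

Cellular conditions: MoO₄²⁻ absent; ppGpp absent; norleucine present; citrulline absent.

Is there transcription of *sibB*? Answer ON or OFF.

OFF

MibW is non-functional in this strain, so it has no effect.
Citrulline is absent, so RudG is inactive.
With no repressor bound, *qilD* is transcribed.
So QilD is produced and active.
MoO₄²⁻ is absent, so RudE is active.
With repressor QilD bound, *sibB* is not transcribed.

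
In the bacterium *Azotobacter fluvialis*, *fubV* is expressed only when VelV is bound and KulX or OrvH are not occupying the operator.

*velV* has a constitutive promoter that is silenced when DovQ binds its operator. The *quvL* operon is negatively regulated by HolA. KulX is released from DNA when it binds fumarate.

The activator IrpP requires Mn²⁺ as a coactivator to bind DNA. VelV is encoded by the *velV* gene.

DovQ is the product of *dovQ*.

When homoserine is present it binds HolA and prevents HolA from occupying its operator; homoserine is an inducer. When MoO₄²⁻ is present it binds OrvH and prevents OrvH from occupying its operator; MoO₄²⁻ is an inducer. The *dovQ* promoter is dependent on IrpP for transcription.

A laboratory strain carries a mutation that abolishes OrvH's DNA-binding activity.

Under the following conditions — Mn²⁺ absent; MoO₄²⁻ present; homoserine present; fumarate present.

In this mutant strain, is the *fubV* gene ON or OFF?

Mn²⁺ is absent, so IrpP is inactive.
Required activator IrpP is absent, so *dovQ* is not transcribed.
So DovQ is not produced.
With no repressor bound, *velV* is transcribed.
So VelV is produced and active.
Fumarate is present, so KulX is inactive.
OrvH is non-functional in this strain, so it has no effect.
No repressor is bound and VelV is active, so *fubV* is transcribed.

ON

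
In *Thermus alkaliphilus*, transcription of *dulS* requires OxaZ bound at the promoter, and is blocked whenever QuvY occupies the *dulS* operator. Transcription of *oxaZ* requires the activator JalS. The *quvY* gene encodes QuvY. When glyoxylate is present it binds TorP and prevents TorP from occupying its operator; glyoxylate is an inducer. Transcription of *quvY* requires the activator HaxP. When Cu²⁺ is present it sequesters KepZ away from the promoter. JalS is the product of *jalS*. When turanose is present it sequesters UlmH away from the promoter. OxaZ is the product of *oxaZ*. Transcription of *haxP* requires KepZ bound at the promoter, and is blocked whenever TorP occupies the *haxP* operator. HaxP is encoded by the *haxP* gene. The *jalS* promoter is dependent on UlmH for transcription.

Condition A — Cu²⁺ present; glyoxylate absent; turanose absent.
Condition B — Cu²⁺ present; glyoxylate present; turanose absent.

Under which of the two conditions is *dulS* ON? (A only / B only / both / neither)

both

Condition A:
Cu²⁺ is present, so KepZ is inactive.
Glyoxylate is absent, so TorP is active.
With repressor TorP bound, *haxP* is not transcribed.
So HaxP is not produced.
Required activator HaxP is absent, so *quvY* is not transcribed.
So QuvY is not produced.
Turanose is absent, so UlmH is active.
No repressor is bound and UlmH is active, so *jalS* is transcribed.
So JalS is produced and active.
No repressor is bound and JalS is active, so *oxaZ* is transcribed.
So OxaZ is produced and active.
No repressor is bound and OxaZ is active, so *dulS* is transcribed.
→ *dulS* is ON in A.
Condition B:
Cu²⁺ is present, so KepZ is inactive.
Glyoxylate is present, so TorP is inactive.
Required activator KepZ is absent, so *haxP* is not transcribed.
So HaxP is not produced.
Required activator HaxP is absent, so *quvY* is not transcribed.
So QuvY is not produced.
Turanose is absent, so UlmH is active.
No repressor is bound and UlmH is active, so *jalS* is transcribed.
So JalS is produced and active.
No repressor is bound and JalS is active, so *oxaZ* is transcribed.
So OxaZ is produced and active.
No repressor is bound and OxaZ is active, so *dulS* is transcribed.
→ *dulS* is ON in B.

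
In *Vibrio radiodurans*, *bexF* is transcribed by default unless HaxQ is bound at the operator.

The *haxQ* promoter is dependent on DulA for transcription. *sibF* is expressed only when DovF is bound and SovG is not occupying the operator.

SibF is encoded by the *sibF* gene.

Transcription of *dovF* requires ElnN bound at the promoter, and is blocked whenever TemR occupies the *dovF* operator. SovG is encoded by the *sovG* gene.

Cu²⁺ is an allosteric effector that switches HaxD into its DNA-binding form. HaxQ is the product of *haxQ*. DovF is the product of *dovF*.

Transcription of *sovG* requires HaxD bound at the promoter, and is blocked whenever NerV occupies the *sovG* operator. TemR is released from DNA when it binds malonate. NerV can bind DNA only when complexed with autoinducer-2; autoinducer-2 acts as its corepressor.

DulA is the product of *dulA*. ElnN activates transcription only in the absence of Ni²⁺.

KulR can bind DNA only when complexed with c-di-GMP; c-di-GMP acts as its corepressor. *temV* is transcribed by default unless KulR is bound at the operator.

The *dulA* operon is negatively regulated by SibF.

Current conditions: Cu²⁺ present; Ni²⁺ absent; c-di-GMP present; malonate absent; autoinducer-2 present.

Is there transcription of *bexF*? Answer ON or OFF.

Cu²⁺ is present, so HaxD is active.
Autoinducer-2 is present, so NerV is active.
With repressor NerV bound, *sovG* is not transcribed.
So SovG is not produced.
Malonate is absent, so TemR is active.
Ni²⁺ is absent, so ElnN is active.
With repressor TemR bound, *dovF* is not transcribed.
So DovF is not produced.
Required activator DovF is absent, so *sibF* is not transcribed.
So SibF is not produced.
With no repressor bound, *dulA* is transcribed.
So DulA is produced and active.
No repressor is bound and DulA is active, so *haxQ* is transcribed.
So HaxQ is produced and active.
With repressor HaxQ bound, *bexF* is not transcribed.

OFF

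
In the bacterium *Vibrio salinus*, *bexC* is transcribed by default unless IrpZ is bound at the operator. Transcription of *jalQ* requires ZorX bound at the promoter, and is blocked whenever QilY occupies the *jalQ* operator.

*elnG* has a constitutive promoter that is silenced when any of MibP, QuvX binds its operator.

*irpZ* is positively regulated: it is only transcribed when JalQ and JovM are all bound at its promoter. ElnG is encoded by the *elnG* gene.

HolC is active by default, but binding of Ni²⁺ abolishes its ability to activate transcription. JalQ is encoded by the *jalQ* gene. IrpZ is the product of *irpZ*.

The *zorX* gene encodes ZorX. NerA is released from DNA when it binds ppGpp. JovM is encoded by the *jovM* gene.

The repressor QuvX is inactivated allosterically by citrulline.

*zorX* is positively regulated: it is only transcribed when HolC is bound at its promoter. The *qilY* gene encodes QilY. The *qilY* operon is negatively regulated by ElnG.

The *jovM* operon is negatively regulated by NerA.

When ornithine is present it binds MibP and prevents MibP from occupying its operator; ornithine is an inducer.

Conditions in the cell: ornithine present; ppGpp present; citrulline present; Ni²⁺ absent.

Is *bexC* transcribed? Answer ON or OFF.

Ornithine is present, so MibP is inactive.
Citrulline is present, so QuvX is inactive.
With no repressor bound, *elnG* is transcribed.
So ElnG is produced and active.
With repressor ElnG bound, *qilY* is not transcribed.
So QilY is not produced.
Ni²⁺ is absent, so HolC is active.
No repressor is bound and HolC is active, so *zorX* is transcribed.
So ZorX is produced and active.
No repressor is bound and ZorX is active, so *jalQ* is transcribed.
So JalQ is produced and active.
ppGpp is present, so NerA is inactive.
With no repressor bound, *jovM* is transcribed.
So JovM is produced and active.
No repressor is bound and JalQ and JovM are active, so *irpZ* is transcribed.
So IrpZ is produced and active.
With repressor IrpZ bound, *bexC* is not transcribed.

OFF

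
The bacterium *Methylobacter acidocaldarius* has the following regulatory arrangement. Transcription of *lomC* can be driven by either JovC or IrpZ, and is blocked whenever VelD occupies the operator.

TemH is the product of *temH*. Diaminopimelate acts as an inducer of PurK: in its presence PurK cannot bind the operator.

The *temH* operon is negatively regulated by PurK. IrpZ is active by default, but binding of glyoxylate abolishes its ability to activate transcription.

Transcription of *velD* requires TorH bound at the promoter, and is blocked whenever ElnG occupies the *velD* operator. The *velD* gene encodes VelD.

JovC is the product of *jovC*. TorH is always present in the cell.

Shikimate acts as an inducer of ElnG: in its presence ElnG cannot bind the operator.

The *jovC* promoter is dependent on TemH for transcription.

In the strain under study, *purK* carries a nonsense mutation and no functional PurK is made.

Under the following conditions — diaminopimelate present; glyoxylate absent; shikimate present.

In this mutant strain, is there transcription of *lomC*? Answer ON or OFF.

PurK is non-functional in this strain, so it has no effect.
With no repressor bound, *temH* is transcribed.
So TemH is produced and active.
No repressor is bound and TemH is active, so *jovC* is transcribed.
So JovC is produced and active.
Shikimate is present, so ElnG is inactive.
TorH is produced constitutively and is active.
No repressor is bound and TorH is active, so *velD* is transcribed.
So VelD is produced and active.
Glyoxylate is absent, so IrpZ is active.
With repressor VelD bound, *lomC* is not transcribed.

OFF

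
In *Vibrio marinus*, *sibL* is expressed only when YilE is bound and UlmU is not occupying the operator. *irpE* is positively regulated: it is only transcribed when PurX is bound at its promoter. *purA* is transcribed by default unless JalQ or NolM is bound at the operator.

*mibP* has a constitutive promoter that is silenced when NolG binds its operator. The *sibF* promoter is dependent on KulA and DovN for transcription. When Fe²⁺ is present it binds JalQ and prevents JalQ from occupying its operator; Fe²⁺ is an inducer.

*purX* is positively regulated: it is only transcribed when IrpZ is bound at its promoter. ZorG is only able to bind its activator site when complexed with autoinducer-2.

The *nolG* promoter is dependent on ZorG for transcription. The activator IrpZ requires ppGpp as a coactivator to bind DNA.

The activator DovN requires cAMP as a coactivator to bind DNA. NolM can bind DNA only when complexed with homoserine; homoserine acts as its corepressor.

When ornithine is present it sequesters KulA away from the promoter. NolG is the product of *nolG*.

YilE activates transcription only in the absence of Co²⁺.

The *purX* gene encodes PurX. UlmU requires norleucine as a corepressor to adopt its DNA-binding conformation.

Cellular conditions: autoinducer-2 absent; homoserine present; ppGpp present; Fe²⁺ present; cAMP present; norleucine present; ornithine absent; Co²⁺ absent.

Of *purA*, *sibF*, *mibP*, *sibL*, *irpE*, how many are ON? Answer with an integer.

3

Fe²⁺ is present, so JalQ is inactive.
Homoserine is present, so NolM is active.
With repressor NolM bound, *purA* is not transcribed.
→ *purA* is OFF.
Ornithine is absent, so KulA is active.
cAMP is present, so DovN is active.
No repressor is bound and KulA and DovN are active, so *sibF* is transcribed.
→ *sibF* is ON.
Autoinducer-2 is absent, so ZorG is inactive.
Required activator ZorG is absent, so *nolG* is not transcribed.
So NolG is not produced.
With no repressor bound, *mibP* is transcribed.
→ *mibP* is ON.
Co²⁺ is absent, so YilE is active.
Norleucine is present, so UlmU is active.
With repressor UlmU bound, *sibL* is not transcribed.
→ *sibL* is OFF.
ppGpp is present, so IrpZ is active.
No repressor is bound and IrpZ is active, so *purX* is transcribed.
So PurX is produced and active.
No repressor is bound and PurX is active, so *irpE* is transcribed.
→ *irpE* is ON.
3 of the 5 genes are transcribed.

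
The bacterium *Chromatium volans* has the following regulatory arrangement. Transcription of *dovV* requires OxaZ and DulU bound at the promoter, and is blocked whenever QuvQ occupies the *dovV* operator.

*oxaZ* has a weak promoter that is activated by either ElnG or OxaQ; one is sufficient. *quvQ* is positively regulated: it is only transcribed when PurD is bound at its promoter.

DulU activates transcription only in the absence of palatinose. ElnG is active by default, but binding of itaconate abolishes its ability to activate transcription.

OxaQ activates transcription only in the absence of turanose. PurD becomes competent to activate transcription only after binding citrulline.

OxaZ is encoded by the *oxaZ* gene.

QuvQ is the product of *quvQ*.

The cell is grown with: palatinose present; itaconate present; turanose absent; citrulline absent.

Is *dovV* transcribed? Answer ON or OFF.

Itaconate is present, so ElnG is inactive.
Turanose is absent, so OxaQ is active.
Activator OxaQ is present, so *oxaZ* is transcribed.
So OxaZ is produced and active.
Palatinose is present, so DulU is inactive.
Citrulline is absent, so PurD is inactive.
Required activator PurD is absent, so *quvQ* is not transcribed.
So QuvQ is not produced.
Required activator DulU is absent, so *dovV* is not transcribed.

OFF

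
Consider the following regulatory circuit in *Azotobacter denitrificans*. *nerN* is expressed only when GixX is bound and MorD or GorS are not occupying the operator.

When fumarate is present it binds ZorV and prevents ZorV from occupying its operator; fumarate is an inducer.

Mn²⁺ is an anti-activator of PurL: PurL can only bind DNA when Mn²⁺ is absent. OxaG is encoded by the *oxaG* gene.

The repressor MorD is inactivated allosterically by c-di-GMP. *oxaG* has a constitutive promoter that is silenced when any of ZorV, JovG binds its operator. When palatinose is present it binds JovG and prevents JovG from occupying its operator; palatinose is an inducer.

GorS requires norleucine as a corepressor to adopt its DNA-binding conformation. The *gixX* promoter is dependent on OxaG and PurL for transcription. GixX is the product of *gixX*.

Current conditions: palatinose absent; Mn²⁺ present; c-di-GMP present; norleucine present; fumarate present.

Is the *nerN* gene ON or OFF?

c-di-GMP is present, so MorD is inactive.
Fumarate is present, so ZorV is inactive.
Palatinose is absent, so JovG is active.
With repressor JovG bound, *oxaG* is not transcribed.
So OxaG is not produced.
Mn²⁺ is present, so PurL is inactive.
Required activator OxaG is absent, so *gixX* is not transcribed.
So GixX is not produced.
Norleucine is present, so GorS is active.
With repressor GorS bound, *nerN* is not transcribed.

OFF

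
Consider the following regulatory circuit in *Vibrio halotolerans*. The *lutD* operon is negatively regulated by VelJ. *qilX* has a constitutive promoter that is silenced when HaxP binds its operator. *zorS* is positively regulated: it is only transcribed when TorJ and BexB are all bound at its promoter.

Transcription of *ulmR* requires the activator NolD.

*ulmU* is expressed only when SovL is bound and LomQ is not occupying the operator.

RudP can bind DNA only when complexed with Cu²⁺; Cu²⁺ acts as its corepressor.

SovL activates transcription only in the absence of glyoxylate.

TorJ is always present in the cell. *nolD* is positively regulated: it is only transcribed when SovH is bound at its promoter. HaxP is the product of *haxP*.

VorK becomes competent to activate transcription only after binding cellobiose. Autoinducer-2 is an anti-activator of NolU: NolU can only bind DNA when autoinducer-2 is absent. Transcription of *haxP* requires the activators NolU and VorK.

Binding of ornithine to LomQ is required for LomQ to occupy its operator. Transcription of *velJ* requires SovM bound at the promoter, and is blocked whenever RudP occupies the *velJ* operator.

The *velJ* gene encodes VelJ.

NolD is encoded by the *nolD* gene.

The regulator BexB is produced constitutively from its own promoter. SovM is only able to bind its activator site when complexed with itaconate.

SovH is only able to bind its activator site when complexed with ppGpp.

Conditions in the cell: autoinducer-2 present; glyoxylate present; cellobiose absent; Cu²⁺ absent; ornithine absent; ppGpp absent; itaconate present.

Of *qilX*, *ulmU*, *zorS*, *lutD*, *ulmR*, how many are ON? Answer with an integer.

Autoinducer-2 is present, so NolU is inactive.
Cellobiose is absent, so VorK is inactive.
Required activator NolU is absent, so *haxP* is not transcribed.
So HaxP is not produced.
With no repressor bound, *qilX* is transcribed.
→ *qilX* is ON.
Ornithine is absent, so LomQ is inactive.
Glyoxylate is present, so SovL is inactive.
Required activator SovL is absent, so *ulmU* is not transcribed.
→ *ulmU* is OFF.
TorJ is produced constitutively and is active.
BexB is produced constitutively and is active.
No repressor is bound and TorJ and BexB are active, so *zorS* is transcribed.
→ *zorS* is ON.
Itaconate is present, so SovM is active.
Cu²⁺ is absent, so RudP is inactive.
No repressor is bound and SovM is active, so *velJ* is transcribed.
So VelJ is produced and active.
With repressor VelJ bound, *lutD* is not transcribed.
→ *lutD* is OFF.
ppGpp is absent, so SovH is inactive.
Required activator SovH is absent, so *nolD* is not transcribed.
So NolD is not produced.
Required activator NolD is absent, so *ulmR* is not transcribed.
→ *ulmR* is OFF.
2 of the 5 genes are transcribed.

2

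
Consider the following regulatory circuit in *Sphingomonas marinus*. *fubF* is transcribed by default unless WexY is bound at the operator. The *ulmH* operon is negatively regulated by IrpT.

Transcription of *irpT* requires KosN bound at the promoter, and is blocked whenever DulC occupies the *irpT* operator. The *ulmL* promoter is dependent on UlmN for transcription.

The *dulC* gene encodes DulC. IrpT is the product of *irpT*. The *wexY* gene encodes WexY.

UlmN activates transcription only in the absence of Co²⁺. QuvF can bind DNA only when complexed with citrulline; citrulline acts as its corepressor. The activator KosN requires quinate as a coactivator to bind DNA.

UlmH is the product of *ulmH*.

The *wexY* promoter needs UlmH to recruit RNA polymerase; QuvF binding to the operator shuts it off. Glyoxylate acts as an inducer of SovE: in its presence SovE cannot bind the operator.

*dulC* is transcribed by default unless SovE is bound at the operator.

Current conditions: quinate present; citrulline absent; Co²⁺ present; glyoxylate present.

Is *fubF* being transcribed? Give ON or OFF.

Glyoxylate is present, so SovE is inactive.
With no repressor bound, *dulC* is transcribed.
So DulC is produced and active.
Quinate is present, so KosN is active.
With repressor DulC bound, *irpT* is not transcribed.
So IrpT is not produced.
With no repressor bound, *ulmH* is transcribed.
So UlmH is produced and active.
Citrulline is absent, so QuvF is inactive.
No repressor is bound and UlmH is active, so *wexY* is transcribed.
So WexY is produced and active.
With repressor WexY bound, *fubF* is not transcribed.

OFF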